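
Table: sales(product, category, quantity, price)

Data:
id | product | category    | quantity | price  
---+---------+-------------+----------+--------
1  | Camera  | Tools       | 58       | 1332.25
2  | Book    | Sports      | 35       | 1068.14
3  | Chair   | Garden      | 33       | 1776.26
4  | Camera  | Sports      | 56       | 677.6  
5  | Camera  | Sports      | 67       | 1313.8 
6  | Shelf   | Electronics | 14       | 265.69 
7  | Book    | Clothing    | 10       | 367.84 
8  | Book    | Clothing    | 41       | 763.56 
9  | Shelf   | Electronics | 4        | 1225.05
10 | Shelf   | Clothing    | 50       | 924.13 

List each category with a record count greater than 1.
SELECT category, COUNT(*) as cnt
FROM sales
GROUP BY category
HAVING COUNT(*) > 1

Result:
  Clothing: 3
  Electronics: 2
  Sports: 3

Note: HAVING filters groups after aggregation, WHERE filters rows before.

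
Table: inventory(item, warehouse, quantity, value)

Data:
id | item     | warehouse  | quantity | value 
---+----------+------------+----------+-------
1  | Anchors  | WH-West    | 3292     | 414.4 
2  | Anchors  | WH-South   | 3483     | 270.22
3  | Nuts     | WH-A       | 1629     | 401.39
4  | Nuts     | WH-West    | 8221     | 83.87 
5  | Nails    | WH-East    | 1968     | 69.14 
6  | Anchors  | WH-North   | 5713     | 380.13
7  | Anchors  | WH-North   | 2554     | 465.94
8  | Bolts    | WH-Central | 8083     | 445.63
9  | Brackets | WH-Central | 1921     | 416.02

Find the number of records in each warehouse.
SELECT warehouse, COUNT(*) as count
FROM inventory
GROUP BY warehouse

Result:
  WH-A: 1
  WH-Central: 2
  WH-East: 1
  WH-North: 2
  WH-South: 1
  WH-West: 2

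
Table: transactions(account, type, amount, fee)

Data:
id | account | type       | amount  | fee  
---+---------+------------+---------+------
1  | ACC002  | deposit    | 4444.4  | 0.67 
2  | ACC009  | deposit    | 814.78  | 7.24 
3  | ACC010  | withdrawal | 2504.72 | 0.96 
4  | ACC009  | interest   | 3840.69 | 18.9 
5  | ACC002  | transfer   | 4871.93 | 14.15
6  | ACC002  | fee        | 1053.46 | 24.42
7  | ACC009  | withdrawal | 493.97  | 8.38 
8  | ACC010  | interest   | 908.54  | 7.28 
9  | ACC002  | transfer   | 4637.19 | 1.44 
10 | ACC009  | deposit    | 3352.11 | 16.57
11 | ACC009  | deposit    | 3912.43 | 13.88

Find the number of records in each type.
SELECT type, COUNT(*) as count
FROM transactions
GROUP BY type

Result:
  deposit: 4
  fee: 1
  interest: 2
  transfer: 2
  withdrawal: 2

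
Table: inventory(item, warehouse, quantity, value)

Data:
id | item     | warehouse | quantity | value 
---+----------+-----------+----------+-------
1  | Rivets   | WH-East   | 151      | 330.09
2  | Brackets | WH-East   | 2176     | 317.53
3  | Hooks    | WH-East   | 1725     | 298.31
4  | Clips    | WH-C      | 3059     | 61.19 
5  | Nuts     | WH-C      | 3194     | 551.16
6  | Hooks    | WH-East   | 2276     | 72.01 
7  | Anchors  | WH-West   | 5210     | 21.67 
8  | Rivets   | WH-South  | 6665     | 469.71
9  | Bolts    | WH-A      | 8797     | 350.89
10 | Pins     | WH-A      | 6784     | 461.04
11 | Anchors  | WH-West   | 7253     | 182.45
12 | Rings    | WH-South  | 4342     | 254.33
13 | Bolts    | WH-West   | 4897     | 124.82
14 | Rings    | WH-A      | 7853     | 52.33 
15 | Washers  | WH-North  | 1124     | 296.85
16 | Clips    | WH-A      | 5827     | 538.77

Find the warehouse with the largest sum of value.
SELECT warehouse, SUM(value) as val
FROM inventory
GROUP BY warehouse
ORDER BY val DESC
LIMIT 1

Result: WH-A with sum(value) = 1403.03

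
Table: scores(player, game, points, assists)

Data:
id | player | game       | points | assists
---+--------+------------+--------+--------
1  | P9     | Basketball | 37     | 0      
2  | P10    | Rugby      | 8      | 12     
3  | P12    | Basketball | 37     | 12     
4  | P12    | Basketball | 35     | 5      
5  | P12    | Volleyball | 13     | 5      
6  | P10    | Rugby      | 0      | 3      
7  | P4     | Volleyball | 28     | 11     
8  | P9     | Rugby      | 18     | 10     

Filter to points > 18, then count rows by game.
SELECT game, COUNT(*)
FROM scores
WHERE points > 18
GROUP BY game

Note: WHERE filters rows before grouping.

Result:
  Basketball: 3
  Volleyball: 1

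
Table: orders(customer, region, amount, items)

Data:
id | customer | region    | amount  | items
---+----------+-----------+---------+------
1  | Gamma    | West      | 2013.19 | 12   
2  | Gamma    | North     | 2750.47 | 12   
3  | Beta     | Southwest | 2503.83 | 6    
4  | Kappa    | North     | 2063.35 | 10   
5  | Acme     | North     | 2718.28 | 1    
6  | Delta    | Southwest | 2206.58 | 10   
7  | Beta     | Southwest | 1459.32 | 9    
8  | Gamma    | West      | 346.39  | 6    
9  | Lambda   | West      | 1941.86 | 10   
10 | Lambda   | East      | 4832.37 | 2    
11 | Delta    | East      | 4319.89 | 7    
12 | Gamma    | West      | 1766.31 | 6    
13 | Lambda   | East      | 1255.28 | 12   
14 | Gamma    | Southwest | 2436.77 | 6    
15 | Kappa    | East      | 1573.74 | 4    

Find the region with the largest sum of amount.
SELECT region, SUM(amount) as val
FROM orders
GROUP BY region
ORDER BY val DESC
LIMIT 1

Result: East with sum(amount) = 11981.28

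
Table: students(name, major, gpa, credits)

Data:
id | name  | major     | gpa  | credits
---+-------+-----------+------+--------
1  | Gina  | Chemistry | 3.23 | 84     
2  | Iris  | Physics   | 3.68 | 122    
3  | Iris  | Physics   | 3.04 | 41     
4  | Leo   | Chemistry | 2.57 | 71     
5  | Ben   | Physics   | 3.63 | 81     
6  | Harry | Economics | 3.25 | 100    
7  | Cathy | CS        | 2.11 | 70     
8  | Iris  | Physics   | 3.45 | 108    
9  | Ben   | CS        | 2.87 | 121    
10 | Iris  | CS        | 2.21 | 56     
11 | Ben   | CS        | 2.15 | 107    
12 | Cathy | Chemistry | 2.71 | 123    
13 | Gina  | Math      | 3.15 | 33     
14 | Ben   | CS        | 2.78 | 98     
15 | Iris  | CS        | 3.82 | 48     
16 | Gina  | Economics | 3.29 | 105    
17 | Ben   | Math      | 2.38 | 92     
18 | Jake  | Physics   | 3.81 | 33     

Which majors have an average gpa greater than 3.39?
SELECT major, AVG(gpa)
FROM students
GROUP BY major
HAVING AVG(gpa) > 3.39

Result:
  Physics: avg=3.52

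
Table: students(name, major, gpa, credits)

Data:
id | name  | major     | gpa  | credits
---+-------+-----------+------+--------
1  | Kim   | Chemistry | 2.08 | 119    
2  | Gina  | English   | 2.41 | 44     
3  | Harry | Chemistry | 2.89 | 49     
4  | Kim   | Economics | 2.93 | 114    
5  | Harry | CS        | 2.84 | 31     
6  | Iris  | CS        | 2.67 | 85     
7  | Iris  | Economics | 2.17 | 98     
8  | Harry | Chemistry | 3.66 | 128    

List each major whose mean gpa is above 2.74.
SELECT major, AVG(gpa)
FROM students
GROUP BY major
HAVING AVG(gpa) > 2.74

Result:
  CS: avg=2.76
  Chemistry: avg=2.88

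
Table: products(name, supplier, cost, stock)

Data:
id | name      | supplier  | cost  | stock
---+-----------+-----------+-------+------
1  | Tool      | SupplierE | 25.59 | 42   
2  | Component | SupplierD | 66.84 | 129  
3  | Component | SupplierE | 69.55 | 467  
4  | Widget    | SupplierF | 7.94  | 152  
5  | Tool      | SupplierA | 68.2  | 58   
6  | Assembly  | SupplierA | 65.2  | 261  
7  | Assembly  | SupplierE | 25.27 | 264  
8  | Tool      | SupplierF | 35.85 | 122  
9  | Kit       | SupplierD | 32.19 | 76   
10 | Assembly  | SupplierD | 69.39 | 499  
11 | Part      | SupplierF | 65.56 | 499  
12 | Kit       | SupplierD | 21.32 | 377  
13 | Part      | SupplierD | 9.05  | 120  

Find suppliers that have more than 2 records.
SELECT supplier, COUNT(*) as cnt
FROM products
GROUP BY supplier
HAVING COUNT(*) > 2

Result:
  SupplierD: 5
  SupplierE: 3
  SupplierF: 3

Note: HAVING filters groups after aggregation, WHERE filters rows before.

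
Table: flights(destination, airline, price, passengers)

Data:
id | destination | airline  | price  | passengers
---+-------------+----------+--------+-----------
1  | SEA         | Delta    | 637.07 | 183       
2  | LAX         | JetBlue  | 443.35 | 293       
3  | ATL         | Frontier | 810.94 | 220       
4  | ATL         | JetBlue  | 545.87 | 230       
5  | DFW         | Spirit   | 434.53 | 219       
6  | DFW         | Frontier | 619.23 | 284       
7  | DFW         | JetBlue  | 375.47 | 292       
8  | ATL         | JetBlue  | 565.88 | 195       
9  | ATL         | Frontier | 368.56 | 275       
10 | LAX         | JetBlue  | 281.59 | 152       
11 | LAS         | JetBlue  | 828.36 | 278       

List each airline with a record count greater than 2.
SELECT airline, COUNT(*) as cnt
FROM flights
GROUP BY airline
HAVING COUNT(*) > 2

Result:
  Frontier: 3
  JetBlue: 6

Note: HAVING filters groups after aggregation, WHERE filters rows before.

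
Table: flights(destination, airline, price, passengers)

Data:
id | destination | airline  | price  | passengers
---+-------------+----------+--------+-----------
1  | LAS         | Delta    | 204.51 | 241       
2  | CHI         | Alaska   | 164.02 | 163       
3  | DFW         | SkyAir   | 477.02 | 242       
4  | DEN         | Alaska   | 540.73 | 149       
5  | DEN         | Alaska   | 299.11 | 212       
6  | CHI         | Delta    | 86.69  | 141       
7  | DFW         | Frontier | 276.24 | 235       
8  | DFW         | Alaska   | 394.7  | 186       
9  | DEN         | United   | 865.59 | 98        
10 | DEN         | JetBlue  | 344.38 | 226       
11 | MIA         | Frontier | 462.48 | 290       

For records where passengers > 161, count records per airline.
SELECT airline, COUNT(*)
FROM flights
WHERE passengers > 161
GROUP BY airline

Note: WHERE filters rows before grouping.

Result:
  Alaska: 3
  Delta: 1
  Frontier: 2
  JetBlue: 1
  SkyAir: 1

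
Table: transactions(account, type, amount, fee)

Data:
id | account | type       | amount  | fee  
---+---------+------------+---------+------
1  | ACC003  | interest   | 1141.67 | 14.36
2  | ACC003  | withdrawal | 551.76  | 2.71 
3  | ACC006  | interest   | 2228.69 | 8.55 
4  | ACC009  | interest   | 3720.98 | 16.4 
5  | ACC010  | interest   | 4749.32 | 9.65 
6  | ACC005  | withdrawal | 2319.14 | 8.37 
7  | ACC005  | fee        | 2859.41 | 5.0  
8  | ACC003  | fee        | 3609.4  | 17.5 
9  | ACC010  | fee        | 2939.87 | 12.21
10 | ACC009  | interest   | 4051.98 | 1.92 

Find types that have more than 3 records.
SELECT type, COUNT(*) as cnt
FROM transactions
GROUP BY type
HAVING COUNT(*) > 3

Result:
  interest: 5

Note: HAVING filters groups after aggregation, WHERE filters rows before.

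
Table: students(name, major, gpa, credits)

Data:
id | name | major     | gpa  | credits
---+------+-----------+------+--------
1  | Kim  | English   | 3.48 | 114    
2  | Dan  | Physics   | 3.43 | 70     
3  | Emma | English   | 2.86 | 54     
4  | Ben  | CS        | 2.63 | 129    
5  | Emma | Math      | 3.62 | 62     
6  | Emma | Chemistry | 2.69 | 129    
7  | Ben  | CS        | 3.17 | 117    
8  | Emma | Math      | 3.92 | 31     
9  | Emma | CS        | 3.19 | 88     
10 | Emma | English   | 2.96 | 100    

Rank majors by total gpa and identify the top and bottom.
SELECT major, SUM(gpa)
FROM students
GROUP BY major
ORDER BY SUM(gpa)

All groups:
  Chemistry: 2.69
  Physics: 3.43
  Math: 7.54
  CS: 8.99
  English: 9.30

Highest: English (9.30)
Lowest: Chemistry (2.69)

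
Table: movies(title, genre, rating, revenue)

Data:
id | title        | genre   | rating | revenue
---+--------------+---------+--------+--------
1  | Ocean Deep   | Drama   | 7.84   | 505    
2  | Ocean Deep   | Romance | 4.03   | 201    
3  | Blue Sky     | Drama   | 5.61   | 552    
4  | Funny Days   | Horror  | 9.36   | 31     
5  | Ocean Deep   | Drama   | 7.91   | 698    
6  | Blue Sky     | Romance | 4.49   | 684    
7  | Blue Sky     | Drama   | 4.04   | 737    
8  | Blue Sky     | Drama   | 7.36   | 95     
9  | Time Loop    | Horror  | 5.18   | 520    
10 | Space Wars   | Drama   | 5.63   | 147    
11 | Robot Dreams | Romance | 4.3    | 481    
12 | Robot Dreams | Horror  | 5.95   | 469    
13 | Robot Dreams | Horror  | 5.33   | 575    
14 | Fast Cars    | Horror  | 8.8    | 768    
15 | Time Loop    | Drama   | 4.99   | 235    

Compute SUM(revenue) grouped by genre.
SELECT genre, SUM(revenue) as result
FROM movies
GROUP BY genre

Result:
  Drama: 2969
  Horror: 2363
  Romance: 1366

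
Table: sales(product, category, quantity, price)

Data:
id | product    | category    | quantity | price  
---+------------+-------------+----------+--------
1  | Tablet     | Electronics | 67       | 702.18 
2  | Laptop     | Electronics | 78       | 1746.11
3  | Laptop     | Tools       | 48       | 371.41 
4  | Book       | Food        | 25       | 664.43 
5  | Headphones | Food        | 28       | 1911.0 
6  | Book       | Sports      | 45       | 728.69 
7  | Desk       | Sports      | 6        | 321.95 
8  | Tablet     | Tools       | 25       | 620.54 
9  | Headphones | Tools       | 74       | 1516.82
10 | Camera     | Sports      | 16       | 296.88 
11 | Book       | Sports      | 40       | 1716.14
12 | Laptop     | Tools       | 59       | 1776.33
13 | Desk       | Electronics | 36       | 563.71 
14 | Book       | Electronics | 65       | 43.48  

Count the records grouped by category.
SELECT category, COUNT(*) as count
FROM sales
GROUP BY category

Result:
  Electronics: 4
  Food: 2
  Sports: 4
  Tools: 4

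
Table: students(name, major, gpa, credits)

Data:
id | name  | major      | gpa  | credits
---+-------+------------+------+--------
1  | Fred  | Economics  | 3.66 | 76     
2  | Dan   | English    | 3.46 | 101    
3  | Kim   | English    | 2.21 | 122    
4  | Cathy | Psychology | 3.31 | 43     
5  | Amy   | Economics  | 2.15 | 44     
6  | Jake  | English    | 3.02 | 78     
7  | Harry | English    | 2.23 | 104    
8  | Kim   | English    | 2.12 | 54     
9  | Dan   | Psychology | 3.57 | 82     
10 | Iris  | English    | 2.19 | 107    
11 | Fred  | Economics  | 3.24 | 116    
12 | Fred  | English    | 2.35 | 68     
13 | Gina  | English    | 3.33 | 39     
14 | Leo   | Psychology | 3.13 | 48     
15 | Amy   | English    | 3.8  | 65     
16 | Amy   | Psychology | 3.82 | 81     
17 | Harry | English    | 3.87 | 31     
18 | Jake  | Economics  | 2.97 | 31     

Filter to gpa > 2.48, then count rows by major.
SELECT major, COUNT(*)
FROM students
WHERE gpa > 2.48
GROUP BY major

Note: WHERE filters rows before grouping.

Result:
  Economics: 3
  English: 5
  Psychology: 4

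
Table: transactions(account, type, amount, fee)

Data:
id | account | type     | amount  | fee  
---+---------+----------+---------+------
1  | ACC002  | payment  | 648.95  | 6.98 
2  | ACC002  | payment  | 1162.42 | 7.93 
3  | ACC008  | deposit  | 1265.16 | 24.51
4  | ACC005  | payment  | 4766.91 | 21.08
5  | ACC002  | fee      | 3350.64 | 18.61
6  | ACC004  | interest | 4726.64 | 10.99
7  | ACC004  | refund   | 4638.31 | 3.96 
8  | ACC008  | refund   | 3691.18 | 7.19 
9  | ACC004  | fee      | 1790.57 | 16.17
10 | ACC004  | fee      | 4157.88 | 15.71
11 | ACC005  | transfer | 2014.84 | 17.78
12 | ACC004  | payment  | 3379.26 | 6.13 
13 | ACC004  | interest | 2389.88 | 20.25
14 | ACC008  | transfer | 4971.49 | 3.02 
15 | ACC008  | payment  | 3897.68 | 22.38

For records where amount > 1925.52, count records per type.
SELECT type, COUNT(*)
FROM transactions
WHERE amount > 1925.52
GROUP BY type

Note: WHERE filters rows before grouping.

Result:
  fee: 2
  interest: 2
  payment: 3
  refund: 2
  transfer: 2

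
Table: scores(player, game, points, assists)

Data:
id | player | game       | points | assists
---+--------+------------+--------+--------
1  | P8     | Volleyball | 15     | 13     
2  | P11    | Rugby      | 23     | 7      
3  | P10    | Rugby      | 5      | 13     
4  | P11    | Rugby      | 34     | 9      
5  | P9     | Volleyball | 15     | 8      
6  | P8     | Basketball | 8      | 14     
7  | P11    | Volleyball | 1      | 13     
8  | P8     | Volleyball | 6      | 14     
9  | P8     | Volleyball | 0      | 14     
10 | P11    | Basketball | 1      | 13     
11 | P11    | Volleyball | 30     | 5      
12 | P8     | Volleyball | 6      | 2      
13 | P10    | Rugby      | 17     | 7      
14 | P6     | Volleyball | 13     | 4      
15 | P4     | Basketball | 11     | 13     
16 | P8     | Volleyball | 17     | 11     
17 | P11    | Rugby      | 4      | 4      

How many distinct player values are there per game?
SELECT game, COUNT(DISTINCT player)
FROM scores
GROUP BY game

Result:
  Basketball: 3 distinct
  Rugby: 2 distinct
  Volleyball: 4 distinct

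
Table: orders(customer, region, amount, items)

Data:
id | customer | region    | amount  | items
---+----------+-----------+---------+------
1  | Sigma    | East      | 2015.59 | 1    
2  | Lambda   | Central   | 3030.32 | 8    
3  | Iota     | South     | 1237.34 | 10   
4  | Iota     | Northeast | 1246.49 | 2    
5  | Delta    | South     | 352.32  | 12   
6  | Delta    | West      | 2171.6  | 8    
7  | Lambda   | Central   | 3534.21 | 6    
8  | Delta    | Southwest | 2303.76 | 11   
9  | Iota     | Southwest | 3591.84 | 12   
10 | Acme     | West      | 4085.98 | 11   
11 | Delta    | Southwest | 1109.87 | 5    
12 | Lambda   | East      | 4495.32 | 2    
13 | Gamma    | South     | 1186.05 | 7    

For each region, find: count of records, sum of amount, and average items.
SELECT region,
       COUNT(*) as cnt,
       SUM(amount) as total_amount,
       AVG(items) as avg_items
FROM orders
GROUP BY region

Result:
  Central: 2 records, 6564.53 total amount, 7.00 avg items
  East: 2 records, 6510.91 total amount, 1.50 avg items
  Northeast: 1 records, 1246.49 total amount, 2.00 avg items
  South: 3 records, 2775.71 total amount, 9.67 avg items
  Southwest: 3 records, 7005.47 total amount, 9.33 avg items
  West: 2 records, 6257.58 total amount, 9.50 avg items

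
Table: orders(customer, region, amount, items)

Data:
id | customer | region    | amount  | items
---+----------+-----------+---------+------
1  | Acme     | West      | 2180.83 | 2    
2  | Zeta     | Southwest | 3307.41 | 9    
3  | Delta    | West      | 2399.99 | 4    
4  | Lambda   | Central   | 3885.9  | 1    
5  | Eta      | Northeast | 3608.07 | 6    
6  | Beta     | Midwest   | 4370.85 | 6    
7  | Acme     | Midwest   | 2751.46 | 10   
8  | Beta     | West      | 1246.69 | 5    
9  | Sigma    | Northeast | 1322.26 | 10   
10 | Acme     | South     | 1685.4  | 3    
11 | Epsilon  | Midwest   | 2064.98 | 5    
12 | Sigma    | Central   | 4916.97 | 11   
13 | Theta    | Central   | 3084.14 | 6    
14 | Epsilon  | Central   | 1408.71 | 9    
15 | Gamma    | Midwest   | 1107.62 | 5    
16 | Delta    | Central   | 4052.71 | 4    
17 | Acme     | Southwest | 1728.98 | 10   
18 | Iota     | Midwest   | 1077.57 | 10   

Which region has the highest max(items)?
SELECT region, MAX(items) as val
FROM orders
GROUP BY region
ORDER BY val DESC
LIMIT 1

Result: Central with max(items) = 11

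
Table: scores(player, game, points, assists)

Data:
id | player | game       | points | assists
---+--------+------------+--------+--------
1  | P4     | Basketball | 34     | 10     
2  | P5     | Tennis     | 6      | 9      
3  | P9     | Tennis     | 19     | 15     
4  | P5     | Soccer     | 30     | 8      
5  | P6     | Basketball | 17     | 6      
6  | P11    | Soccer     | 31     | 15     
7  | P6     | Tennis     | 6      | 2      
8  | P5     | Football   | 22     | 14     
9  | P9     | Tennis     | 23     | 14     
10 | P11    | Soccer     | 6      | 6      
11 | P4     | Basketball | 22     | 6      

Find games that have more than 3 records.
SELECT game, COUNT(*) as cnt
FROM scores
GROUP BY game
HAVING COUNT(*) > 3

Result:
  Tennis: 4

Note: HAVING filters groups after aggregation, WHERE filters rows before.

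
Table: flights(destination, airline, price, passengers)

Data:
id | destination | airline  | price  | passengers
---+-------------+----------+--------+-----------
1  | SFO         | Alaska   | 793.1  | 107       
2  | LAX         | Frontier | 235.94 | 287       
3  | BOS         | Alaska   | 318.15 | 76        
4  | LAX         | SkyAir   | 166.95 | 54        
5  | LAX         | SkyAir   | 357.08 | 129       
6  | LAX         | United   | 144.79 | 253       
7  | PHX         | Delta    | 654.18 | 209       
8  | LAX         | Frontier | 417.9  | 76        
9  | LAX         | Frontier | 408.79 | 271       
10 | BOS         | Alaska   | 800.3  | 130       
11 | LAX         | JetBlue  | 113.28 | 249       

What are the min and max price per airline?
SELECT airline, MIN(price), MAX(price)
FROM flights
GROUP BY airline

Result:
  Alaska: min=318.15, max=800.30
  Delta: min=654.18, max=654.18
  Frontier: min=235.94, max=417.90
  JetBlue: min=113.28, max=113.28
  SkyAir: min=166.95, max=357.08
  United: min=144.79, max=144.79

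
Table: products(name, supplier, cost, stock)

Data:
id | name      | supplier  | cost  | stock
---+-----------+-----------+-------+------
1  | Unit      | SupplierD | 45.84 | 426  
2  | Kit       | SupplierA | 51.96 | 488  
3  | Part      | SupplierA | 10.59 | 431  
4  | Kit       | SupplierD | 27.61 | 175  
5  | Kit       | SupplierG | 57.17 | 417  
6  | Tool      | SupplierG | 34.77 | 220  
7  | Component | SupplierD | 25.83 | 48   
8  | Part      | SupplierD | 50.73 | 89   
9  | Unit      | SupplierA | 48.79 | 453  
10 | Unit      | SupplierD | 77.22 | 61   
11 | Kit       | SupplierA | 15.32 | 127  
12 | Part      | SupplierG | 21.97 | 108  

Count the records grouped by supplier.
SELECT supplier, COUNT(*) as count
FROM products
GROUP BY supplier

Result:
  SupplierA: 4
  SupplierD: 5
  SupplierG: 3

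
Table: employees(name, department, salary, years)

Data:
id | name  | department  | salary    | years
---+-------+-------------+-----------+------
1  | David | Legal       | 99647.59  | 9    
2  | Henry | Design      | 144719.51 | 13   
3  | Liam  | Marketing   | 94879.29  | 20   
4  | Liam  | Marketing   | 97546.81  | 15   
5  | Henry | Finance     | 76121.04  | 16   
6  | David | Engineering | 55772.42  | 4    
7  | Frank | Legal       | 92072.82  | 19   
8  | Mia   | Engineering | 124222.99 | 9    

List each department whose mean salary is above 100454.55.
SELECT department, AVG(salary)
FROM employees
GROUP BY department
HAVING AVG(salary) > 100454.55

Result:
  Design: avg=144719.51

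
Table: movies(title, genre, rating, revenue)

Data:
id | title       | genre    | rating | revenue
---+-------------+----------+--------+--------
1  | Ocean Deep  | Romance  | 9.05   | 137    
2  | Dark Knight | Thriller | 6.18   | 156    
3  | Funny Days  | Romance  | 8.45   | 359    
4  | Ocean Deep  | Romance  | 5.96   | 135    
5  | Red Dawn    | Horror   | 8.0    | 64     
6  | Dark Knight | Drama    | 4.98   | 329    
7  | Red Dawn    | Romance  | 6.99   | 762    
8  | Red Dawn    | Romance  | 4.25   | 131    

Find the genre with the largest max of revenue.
SELECT genre, MAX(revenue) as val
FROM movies
GROUP BY genre
ORDER BY val DESC
LIMIT 1

Result: Romance with max(revenue) = 762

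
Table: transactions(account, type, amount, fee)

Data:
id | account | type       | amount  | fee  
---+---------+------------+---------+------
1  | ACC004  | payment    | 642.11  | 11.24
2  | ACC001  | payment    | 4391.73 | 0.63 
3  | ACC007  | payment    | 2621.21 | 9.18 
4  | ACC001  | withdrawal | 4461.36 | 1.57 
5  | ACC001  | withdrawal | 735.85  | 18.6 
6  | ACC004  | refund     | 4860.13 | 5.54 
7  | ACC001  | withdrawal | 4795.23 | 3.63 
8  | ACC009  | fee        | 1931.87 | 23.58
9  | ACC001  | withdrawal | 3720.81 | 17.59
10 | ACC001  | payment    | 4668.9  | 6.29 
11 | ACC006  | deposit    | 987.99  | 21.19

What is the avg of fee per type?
SELECT type, AVG(fee) as result
FROM transactions
GROUP BY type

Result:
  deposit: 21.19
  fee: 23.58
  payment: 6.84
  refund: 5.54
  withdrawal: 10.35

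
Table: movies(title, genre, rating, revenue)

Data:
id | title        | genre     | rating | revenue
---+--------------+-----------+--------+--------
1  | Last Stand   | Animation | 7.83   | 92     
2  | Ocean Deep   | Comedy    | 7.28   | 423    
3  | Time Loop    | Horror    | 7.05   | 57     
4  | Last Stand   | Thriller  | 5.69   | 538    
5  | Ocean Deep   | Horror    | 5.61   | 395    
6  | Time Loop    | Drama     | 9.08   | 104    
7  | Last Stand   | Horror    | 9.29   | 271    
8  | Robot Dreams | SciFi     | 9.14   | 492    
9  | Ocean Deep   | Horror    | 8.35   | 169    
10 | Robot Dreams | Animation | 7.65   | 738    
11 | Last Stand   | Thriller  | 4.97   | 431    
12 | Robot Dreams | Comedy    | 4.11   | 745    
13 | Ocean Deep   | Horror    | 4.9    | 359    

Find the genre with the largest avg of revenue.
SELECT genre, AVG(revenue) as val
FROM movies
GROUP BY genre
ORDER BY val DESC
LIMIT 1

Result: Comedy with avg(revenue) = 584.00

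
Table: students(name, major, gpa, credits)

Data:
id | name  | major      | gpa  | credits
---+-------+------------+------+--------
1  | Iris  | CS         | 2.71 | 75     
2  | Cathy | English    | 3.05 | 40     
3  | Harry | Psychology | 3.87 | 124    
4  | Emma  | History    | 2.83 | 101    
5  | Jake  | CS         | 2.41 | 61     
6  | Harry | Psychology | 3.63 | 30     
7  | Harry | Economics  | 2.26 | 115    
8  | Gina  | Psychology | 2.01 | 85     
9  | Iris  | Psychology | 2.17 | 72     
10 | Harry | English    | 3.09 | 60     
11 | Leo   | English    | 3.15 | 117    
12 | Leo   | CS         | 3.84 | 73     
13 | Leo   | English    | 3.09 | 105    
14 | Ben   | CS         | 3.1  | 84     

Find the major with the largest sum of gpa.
SELECT major, SUM(gpa) as val
FROM students
GROUP BY major
ORDER BY val DESC
LIMIT 1

Result: English with sum(gpa) = 12.38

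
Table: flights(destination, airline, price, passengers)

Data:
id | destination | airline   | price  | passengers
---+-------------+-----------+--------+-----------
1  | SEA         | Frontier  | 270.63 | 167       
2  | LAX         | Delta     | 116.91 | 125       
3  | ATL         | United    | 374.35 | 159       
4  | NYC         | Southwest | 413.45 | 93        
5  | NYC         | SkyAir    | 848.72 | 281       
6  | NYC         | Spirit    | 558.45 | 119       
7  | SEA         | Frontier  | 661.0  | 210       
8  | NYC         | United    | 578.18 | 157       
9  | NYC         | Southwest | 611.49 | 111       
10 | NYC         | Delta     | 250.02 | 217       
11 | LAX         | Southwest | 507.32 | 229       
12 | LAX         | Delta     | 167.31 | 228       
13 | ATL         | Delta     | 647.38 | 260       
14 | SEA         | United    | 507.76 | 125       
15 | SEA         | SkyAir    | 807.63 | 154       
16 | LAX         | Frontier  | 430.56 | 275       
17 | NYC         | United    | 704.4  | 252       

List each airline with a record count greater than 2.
SELECT airline, COUNT(*) as cnt
FROM flights
GROUP BY airline
HAVING COUNT(*) > 2

Result:
  Delta: 4
  Frontier: 3
  Southwest: 3
  United: 4

Note: HAVING filters groups after aggregation, WHERE filters rows before.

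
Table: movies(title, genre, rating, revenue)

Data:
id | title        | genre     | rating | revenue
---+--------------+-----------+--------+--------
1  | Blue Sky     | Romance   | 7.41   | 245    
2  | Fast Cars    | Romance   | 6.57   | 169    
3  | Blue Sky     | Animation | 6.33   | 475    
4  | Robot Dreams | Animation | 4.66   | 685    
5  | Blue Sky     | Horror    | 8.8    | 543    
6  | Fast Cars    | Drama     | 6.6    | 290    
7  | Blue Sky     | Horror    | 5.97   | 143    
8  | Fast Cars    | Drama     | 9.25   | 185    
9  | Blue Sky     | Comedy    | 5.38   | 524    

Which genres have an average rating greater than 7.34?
SELECT genre, AVG(rating)
FROM movies
GROUP BY genre
HAVING AVG(rating) > 7.34

Result:
  Drama: avg=7.93
  Horror: avg=7.39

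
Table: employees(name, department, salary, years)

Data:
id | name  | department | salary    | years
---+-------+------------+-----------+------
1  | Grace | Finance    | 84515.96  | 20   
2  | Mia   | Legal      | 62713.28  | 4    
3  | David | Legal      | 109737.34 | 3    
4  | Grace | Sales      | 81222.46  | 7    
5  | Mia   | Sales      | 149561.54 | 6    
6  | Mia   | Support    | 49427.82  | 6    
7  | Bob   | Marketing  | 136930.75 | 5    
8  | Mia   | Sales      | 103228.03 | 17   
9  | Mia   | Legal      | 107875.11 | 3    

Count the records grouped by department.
SELECT department, COUNT(*) as count
FROM employees
GROUP BY department

Result:
  Finance: 1
  Legal: 3
  Marketing: 1
  Sales: 3
  Support: 1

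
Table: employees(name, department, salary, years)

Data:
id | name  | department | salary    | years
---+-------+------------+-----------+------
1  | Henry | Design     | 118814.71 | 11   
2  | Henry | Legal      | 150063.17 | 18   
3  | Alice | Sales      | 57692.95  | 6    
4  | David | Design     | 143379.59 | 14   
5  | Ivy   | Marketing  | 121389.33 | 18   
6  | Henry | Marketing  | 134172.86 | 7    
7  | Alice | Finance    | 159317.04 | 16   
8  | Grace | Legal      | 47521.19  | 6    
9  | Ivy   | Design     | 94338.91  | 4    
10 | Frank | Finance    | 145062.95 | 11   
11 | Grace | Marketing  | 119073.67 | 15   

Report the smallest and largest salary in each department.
SELECT department, MIN(salary), MAX(salary)
FROM employees
GROUP BY department

Result:
  Design: min=94338.91, max=143379.59
  Finance: min=145062.95, max=159317.04
  Legal: min=47521.19, max=150063.17
  Marketing: min=119073.67, max=134172.86
  Sales: min=57692.95, max=57692.95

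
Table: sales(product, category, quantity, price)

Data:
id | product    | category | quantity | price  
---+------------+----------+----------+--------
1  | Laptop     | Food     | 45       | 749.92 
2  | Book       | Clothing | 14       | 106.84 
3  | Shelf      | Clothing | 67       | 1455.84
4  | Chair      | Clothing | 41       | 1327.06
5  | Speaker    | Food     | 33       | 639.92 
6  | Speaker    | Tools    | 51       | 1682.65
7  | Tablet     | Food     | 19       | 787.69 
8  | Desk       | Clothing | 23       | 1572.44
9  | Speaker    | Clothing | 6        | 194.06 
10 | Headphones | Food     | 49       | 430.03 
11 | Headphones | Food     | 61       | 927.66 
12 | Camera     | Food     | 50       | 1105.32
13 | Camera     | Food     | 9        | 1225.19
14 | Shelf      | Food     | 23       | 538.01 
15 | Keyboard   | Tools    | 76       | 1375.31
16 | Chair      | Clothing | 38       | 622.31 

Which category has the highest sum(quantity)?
SELECT category, SUM(quantity) as val
FROM sales
GROUP BY category
ORDER BY val DESC
LIMIT 1

Result: Food with sum(quantity) = 289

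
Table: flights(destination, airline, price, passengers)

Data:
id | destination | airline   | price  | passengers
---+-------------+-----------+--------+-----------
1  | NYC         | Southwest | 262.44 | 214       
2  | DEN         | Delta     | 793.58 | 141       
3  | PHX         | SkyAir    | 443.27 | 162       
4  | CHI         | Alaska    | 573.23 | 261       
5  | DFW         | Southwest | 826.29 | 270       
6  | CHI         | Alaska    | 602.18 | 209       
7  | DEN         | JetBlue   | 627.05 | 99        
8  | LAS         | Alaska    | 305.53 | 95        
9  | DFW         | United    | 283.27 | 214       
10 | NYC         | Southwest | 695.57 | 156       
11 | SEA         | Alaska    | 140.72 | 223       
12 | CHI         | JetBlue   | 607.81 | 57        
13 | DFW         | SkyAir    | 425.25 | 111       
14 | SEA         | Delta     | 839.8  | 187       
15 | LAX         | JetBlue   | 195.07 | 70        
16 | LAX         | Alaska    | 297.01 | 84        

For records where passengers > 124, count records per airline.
SELECT airline, COUNT(*)
FROM flights
WHERE passengers > 124
GROUP BY airline

Note: WHERE filters rows before grouping.

Result:
  Alaska: 3
  Delta: 2
  SkyAir: 1
  Southwest: 3
  United: 1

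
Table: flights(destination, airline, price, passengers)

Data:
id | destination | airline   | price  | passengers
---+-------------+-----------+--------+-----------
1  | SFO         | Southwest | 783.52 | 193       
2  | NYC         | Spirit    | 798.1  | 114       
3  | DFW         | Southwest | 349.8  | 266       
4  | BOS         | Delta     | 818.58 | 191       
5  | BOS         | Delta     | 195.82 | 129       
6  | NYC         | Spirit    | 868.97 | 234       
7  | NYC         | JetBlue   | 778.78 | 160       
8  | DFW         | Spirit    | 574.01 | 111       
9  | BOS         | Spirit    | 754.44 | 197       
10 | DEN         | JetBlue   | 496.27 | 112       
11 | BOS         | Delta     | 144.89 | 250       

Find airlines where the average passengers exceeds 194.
SELECT airline, AVG(passengers)
FROM flights
GROUP BY airline
HAVING AVG(passengers) > 194

Result:
  Southwest: avg=229.50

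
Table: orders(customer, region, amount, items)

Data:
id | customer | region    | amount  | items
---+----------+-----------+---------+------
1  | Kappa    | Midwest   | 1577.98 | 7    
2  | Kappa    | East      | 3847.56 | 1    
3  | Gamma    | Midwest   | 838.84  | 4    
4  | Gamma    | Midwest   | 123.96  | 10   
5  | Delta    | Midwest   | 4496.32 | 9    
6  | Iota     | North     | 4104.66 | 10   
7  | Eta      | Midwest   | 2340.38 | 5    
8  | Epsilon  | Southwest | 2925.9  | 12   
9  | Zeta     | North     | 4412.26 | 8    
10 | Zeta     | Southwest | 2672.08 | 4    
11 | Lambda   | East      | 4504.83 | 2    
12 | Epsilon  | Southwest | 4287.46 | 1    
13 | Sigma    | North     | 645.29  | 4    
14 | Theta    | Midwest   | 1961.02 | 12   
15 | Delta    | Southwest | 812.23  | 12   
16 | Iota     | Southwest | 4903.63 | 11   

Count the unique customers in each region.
SELECT region, COUNT(DISTINCT customer)
FROM orders
GROUP BY region

Result:
  East: 2 distinct
  Midwest: 5 distinct
  North: 3 distinct
  Southwest: 4 distinct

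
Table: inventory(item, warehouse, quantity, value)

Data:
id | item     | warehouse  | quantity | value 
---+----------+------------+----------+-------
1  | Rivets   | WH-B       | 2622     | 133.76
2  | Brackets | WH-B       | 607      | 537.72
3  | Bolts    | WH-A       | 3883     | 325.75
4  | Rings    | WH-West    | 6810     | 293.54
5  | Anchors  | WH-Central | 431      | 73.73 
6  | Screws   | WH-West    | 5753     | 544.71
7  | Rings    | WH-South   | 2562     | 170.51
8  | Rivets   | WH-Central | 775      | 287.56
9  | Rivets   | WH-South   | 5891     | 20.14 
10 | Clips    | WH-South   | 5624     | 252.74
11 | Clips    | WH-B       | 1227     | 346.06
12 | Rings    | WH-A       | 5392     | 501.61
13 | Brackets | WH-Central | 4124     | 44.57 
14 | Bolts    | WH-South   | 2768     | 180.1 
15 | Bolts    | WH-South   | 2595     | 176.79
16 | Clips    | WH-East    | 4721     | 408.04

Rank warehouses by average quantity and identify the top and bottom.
SELECT warehouse, AVG(quantity)
FROM inventory
GROUP BY warehouse
ORDER BY AVG(quantity)

All groups:
  WH-B: 1485.33
  WH-Central: 1776.67
  WH-South: 3888.00
  WH-A: 4637.50
  WH-East: 4721.00
  WH-West: 6281.50

Highest: WH-West (6281.50)
Lowest: WH-B (1485.33)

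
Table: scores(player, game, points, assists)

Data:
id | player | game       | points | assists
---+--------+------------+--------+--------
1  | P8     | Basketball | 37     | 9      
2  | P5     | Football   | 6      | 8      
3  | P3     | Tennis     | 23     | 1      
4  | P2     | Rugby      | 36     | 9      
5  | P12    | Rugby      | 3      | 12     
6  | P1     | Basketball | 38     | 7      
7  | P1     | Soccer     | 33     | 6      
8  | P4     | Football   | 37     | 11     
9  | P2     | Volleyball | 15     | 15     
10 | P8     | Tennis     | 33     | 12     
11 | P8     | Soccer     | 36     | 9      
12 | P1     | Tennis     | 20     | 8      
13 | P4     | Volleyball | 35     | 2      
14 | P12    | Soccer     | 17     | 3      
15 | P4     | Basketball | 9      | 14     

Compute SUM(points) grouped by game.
SELECT game, SUM(points) as result
FROM scores
GROUP BY game

Result:
  Basketball: 84
  Football: 43
  Rugby: 39
  Soccer: 86
  Tennis: 76
  Volleyball: 50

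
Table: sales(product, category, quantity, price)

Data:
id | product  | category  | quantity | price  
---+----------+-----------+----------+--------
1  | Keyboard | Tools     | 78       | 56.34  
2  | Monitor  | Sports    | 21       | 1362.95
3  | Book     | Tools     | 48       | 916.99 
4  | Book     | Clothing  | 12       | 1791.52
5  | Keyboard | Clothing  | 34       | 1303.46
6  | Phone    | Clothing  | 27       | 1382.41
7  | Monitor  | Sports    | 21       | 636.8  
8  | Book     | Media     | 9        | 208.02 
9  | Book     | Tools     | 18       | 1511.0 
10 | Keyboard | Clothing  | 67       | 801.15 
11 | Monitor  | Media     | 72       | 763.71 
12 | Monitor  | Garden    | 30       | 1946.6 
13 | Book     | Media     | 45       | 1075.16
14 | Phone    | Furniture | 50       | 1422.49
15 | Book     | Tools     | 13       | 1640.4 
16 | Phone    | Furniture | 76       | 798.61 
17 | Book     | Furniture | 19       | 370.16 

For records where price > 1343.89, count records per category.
SELECT category, COUNT(*)
FROM sales
WHERE price > 1343.89
GROUP BY category

Note: WHERE filters rows before grouping.

Result:
  Clothing: 2
  Furniture: 1
  Garden: 1
  Sports: 1
  Tools: 2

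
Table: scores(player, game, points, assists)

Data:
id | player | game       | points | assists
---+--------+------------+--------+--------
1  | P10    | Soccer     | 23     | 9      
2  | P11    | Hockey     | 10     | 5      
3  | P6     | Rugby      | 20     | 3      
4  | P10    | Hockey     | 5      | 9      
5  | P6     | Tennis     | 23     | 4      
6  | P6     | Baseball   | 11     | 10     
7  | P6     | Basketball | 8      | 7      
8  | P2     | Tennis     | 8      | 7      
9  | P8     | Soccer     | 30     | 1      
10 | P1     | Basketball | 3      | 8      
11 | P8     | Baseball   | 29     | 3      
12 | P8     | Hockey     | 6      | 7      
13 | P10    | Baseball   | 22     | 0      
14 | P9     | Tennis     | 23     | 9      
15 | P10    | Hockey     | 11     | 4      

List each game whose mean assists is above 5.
SELECT game, AVG(assists)
FROM scores
GROUP BY game
HAVING AVG(assists) > 5

Result:
  Basketball: avg=7.50
  Hockey: avg=6.25
  Tennis: avg=6.67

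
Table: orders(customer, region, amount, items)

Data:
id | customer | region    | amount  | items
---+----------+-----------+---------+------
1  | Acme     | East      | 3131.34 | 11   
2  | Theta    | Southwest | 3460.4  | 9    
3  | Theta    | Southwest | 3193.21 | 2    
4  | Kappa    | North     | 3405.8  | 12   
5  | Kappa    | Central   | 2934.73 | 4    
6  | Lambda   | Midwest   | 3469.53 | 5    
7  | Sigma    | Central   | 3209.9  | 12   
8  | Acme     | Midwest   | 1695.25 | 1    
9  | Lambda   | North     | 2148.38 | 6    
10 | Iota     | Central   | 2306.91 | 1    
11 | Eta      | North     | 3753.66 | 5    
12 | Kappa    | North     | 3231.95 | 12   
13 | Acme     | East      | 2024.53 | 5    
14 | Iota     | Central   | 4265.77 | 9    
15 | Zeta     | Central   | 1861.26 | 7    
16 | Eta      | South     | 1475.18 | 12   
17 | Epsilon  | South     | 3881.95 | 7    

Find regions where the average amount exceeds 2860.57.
SELECT region, AVG(amount)
FROM orders
GROUP BY region
HAVING AVG(amount) > 2860.57

Result:
  Central: avg=2915.71
  North: avg=3134.95
  Southwest: avg=3326.81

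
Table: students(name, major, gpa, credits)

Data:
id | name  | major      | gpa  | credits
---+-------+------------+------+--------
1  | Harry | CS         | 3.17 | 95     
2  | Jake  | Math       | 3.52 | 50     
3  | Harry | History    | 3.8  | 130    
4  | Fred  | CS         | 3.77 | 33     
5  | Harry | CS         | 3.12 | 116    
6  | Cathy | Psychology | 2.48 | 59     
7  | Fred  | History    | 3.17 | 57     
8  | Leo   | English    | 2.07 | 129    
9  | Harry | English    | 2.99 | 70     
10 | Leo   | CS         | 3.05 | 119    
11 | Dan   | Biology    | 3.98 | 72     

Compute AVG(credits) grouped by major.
SELECT major, AVG(credits) as result
FROM students
GROUP BY major

Result:
  Biology: 72.00
  CS: 90.75
  English: 99.50
  History: 93.50
  Math: 50.00
  Psychology: 59.00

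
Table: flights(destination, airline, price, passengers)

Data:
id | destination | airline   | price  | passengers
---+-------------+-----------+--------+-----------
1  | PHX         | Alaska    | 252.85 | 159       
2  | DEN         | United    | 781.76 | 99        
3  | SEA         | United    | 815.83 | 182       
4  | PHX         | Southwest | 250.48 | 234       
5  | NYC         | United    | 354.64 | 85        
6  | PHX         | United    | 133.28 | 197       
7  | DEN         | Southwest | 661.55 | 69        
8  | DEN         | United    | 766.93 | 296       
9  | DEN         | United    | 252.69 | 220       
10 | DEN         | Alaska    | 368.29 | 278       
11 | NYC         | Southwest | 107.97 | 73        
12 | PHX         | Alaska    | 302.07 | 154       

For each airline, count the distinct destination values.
SELECT airline, COUNT(DISTINCT destination)
FROM flights
GROUP BY airline

Result:
  Alaska: 2 distinct
  Southwest: 3 distinct
  United: 4 distinct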